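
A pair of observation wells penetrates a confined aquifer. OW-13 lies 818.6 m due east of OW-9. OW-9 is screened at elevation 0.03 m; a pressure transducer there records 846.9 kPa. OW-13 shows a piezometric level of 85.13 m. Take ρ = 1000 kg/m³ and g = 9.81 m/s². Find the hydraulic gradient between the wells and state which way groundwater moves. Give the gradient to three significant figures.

i ≈ 0.00150; groundwater flows toward the east

Pressure head at OW-9: ψ = P/(ρg) = 846.9×1000 / (1000 × 9.81) = 86.33 m.
Total head at OW-9: h = z + ψ = 0.03 + 86.33 = 86.36 m.
Total head at OW-13: h = 85.13 m (water level in the piezometer is the total head).
Head difference: h(OW-9) − h(OW-13) = 86.36 − 85.13 = 1.23 m.
Hydraulic gradient: i = |Δh| / L = 1.23 / 818.6 = 0.00150.
Flow is from higher to lower head: from OW-9 toward OW-13, i.e. toward the east.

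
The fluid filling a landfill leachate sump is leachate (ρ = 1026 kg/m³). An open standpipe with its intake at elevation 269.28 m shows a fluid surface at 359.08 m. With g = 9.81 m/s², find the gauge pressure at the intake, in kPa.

Pressure head ψ = h − z = 359.08 − 269.28 = 89.80 m.
P = ρgψ = 1026 × 9.81 × 89.80 = 903842 Pa ≈ 904 kPa.

P ≈ 904 kPa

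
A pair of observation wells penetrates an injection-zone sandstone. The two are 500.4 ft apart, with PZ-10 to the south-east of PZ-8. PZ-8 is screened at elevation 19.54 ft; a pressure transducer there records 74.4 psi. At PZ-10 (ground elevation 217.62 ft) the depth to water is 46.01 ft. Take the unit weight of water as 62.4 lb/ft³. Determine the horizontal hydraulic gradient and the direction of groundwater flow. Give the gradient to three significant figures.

Pressure head at PZ-8: ψ = 144·P/γ = 144 × 74.4 / 62.4 = 171.69 ft.
Total head at PZ-8: h = z + ψ = 19.54 + 171.69 = 191.23 ft.
Total head at PZ-10: h = 217.62 − 46.01 = 171.61 ft.
Head difference: h(PZ-8) − h(PZ-10) = 191.23 − 171.61 = 19.62 ft.
Hydraulic gradient: i = |Δh| / L = 19.62 / 500.4 = 0.0392.
Flow is from higher to lower head: from PZ-8 toward PZ-10, i.e. toward the south-east.

i ≈ 0.0392; groundwater flows toward the south-east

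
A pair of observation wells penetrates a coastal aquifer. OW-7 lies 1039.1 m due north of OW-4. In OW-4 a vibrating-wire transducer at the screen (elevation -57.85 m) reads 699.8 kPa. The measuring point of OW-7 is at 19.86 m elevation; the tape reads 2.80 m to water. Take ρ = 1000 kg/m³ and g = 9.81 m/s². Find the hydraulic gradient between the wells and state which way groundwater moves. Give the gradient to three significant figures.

Pressure head at OW-4: ψ = P/(ρg) = 699.8×1000 / (1000 × 9.81) = 71.34 m.
Total head at OW-4: h = z + ψ = -57.85 + 71.34 = 13.49 m.
Total head at OW-7: h = 19.86 − 2.80 = 17.06 m.
Head difference: h(OW-4) − h(OW-7) = 13.49 − 17.06 = -3.57 m.
Hydraulic gradient: i = |Δh| / L = 3.57 / 1039.1 = 0.00344.
Flow is from higher to lower head: from OW-7 toward OW-4, i.e. toward the south.

i ≈ 0.00344; groundwater flows toward the south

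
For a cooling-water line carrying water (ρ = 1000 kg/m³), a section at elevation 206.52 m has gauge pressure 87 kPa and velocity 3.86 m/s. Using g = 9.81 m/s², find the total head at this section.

h ≈ 216.15 m

Pressure head ψ = P/(ρg) = 87×1000 / (1000 × 9.81) = 8.87 m.
Velocity head = v²/(2g) = 3.86² / (2 × 9.81) = 0.759 m.
h = z + ψ + v²/(2g) = 206.52 + 8.87 + 0.759 = 216.15 m.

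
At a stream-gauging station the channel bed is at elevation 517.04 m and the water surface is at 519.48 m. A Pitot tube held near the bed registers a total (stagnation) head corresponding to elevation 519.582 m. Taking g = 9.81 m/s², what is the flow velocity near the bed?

v ≈ 1.41 m/s

Near the bed, under hydrostatic conditions, the piezometric head (z + ψ) equals the free-surface elevation, 519.48 m.
Velocity head = total − piezometric = 519.582 − 519.48 = 0.102 m.
v = √(2g·h_v) = √(2 × 9.81 × 0.102) = 1.41 m/s.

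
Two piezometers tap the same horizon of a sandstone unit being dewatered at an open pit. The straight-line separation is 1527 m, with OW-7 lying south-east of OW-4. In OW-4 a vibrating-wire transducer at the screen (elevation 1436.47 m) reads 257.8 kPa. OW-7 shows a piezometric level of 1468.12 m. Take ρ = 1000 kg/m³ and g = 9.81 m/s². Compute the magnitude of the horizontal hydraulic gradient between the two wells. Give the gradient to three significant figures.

Pressure head at OW-4: ψ = P/(ρg) = 257.8×1000 / (1000 × 9.81) = 26.28 m.
Total head at OW-4: h = z + ψ = 1436.47 + 26.28 = 1462.75 m.
Total head at OW-7: h = 1468.12 m (water level in the piezometer is the total head).
Head difference: h(OW-4) − h(OW-7) = 1462.75 − 1468.12 = -5.37 m.
Hydraulic gradient: i = |Δh| / L = 5.37 / 1527 = 0.00352.

i ≈ 0.00352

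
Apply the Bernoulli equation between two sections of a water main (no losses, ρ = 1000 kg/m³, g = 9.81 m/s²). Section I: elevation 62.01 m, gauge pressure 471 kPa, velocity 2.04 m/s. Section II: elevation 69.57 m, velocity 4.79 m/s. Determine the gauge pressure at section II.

Pressure head at I: ψ₁ = P₁/(ρg) = 471×1000 / (1000 × 9.81) = 48.01 m.
Velocity heads: v₁²/2g = 2.04²/19.62 = 0.212 m; v₂²/2g = 4.79²/19.62 = 1.169 m.
Total head H = z₁ + ψ₁ + v₁²/2g = 62.01 + 48.01 + 0.212 = 110.23 m.
ψ₂ = H − z₂ − v₂²/2g = 110.23 − 69.57 − 1.169 = 39.49 m.
P₂ = ρgψ₂ = 1000 × 9.81 × 39.49 ≈ 387 kPa.

P₂ ≈ 387 kPa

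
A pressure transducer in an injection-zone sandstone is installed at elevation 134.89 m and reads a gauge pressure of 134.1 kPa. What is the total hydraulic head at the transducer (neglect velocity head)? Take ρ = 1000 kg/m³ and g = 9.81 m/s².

h ≈ 148.56 m

ψ = P/(ρg) = 134.1×1000 / (1000 × 9.81) = 13.67 m.
h = z + ψ = 134.89 + 13.67 = 148.56 m.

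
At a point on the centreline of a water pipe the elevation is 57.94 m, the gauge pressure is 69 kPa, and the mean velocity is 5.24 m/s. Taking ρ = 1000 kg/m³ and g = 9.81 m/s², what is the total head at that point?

h ≈ 66.37 m

Pressure head ψ = P/(ρg) = 69×1000 / (1000 × 9.81) = 7.03 m.
Velocity head = v²/(2g) = 5.24² / (2 × 9.81) = 1.399 m.
h = z + ψ + v²/(2g) = 57.94 + 7.03 + 1.399 = 66.37 m.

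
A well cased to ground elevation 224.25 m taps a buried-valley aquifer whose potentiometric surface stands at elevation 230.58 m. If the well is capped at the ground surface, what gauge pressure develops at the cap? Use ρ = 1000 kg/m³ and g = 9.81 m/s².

P ≈ 62.1 kPa

Head above the cap: Δh = 230.58 − 224.25 = 6.33 m.
P = ρgΔh = 1000 × 9.81 × 6.33 = 62097 Pa ≈ 62.1 kPa.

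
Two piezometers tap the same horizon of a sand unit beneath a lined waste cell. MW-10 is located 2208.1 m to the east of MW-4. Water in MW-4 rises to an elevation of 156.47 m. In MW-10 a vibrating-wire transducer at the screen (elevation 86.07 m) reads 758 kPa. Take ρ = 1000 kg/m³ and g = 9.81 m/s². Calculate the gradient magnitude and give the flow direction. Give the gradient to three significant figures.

i ≈ 0.00311; groundwater flows toward the west

Total head at MW-4: h = 156.47 m (water level in the piezometer is the total head).
Pressure head at MW-10: ψ = P/(ρg) = 758×1000 / (1000 × 9.81) = 77.27 m.
Total head at MW-10: h = z + ψ = 86.07 + 77.27 = 163.34 m.
Head difference: h(MW-4) − h(MW-10) = 156.47 − 163.34 = -6.87 m.
Hydraulic gradient: i = |Δh| / L = 6.87 / 2208.1 = 0.00311.
Flow is from higher to lower head: from MW-10 toward MW-4, i.e. toward the west.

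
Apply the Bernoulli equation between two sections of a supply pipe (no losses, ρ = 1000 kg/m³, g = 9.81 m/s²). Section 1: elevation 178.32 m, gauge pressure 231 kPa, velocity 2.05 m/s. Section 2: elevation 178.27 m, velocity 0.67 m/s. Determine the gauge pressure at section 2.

Pressure head at 1: ψ₁ = P₁/(ρg) = 231×1000 / (1000 × 9.81) = 23.55 m.
Velocity heads: v₁²/2g = 2.05²/19.62 = 0.214 m; v₂²/2g = 0.67²/19.62 = 0.023 m.
Total head H = z₁ + ψ₁ + v₁²/2g = 178.32 + 23.55 + 0.214 = 202.08 m.
ψ₂ = H − z₂ − v₂²/2g = 202.08 − 178.27 − 0.023 = 23.79 m.
P₂ = ρgψ₂ = 1000 × 9.81 × 23.79 ≈ 233 kPa.

P₂ ≈ 233 kPa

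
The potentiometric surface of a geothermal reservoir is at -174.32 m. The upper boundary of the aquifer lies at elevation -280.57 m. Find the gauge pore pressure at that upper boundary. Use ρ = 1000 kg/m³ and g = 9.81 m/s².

P ≈ 1040 kPa

Pressure head at the aquifer top: ψ = h − z = -174.32 − (-280.57) = 106.25 m.
P = ρgψ = 1000 × 9.81 × 106.25 = 1042312 Pa ≈ 1040 kPa.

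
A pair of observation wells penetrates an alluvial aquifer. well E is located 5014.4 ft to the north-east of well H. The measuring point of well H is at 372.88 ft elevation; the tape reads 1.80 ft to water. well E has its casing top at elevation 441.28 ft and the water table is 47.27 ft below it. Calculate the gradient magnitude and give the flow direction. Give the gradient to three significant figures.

Total head at well H: h = 372.88 − 1.80 = 371.08 ft.
Total head at well E: h = 441.28 − 47.27 = 394.01 ft.
Head difference: h(well H) − h(well E) = 371.08 − 394.01 = -22.93 ft.
Hydraulic gradient: i = |Δh| / L = 22.93 / 5014.4 = 0.00457.
Flow is from higher to lower head: from well E toward well H, i.e. toward the south-west.

i ≈ 0.00457; groundwater flows toward the south-west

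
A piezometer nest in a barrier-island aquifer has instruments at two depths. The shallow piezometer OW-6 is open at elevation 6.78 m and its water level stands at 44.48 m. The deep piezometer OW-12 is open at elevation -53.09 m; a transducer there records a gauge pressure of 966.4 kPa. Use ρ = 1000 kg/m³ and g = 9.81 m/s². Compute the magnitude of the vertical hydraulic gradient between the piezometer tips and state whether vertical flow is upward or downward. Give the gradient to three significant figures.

Total head at OW-6: h = 44.48 m (water level in the standpipe).
Pressure head at OW-12: ψ = P/(ρg) = 966.4×1000 / (1000 × 9.81) = 98.51 m.
Total head at OW-12: h = z + ψ = -53.09 + 98.51 = 45.42 m.
Δh = h(OW-6) − h(OW-12) = 44.48 − 45.42 = -0.94 m.
Vertical separation Δz = 6.78 − (-53.09) = 59.87 m.
|i_v| = |Δh| / Δz = 0.94 / 59.87 = 0.0157.
Head is higher in the deep piezometer, so vertical flow is upward (discharge condition).

|i_v| ≈ 0.0157; vertical flow is upward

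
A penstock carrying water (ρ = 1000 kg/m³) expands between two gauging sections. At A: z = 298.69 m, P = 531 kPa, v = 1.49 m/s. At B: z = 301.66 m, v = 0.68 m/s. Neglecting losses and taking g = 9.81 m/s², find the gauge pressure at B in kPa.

P₂ ≈ 503 kPa

Pressure head at A: ψ₁ = P₁/(ρg) = 531×1000 / (1000 × 9.81) = 54.13 m.
Velocity heads: v₁²/2g = 1.49²/19.62 = 0.113 m; v₂²/2g = 0.68²/19.62 = 0.024 m.
Total head H = z₁ + ψ₁ + v₁²/2g = 298.69 + 54.13 + 0.113 = 352.93 m.
ψ₂ = H − z₂ − v₂²/2g = 352.93 − 301.66 − 0.024 = 51.25 m.
P₂ = ρgψ₂ = 1000 × 9.81 × 51.25 ≈ 503 kPa.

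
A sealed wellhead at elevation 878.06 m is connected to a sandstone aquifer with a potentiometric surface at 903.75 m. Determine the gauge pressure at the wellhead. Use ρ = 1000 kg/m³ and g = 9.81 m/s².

Head above the cap: Δh = 903.75 − 878.06 = 25.69 m.
P = ρgΔh = 1000 × 9.81 × 25.69 = 252019 Pa ≈ 252 kPa.

P ≈ 252 kPa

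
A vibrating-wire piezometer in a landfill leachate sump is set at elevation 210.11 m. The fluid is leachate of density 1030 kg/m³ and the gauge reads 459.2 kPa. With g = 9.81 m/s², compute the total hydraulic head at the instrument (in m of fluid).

ψ = P/(ρg) = 459.2×1000 / (1030 × 9.81) = 45.45 m.
h = z + ψ = 210.11 + 45.45 = 255.56 m.

h ≈ 255.56 m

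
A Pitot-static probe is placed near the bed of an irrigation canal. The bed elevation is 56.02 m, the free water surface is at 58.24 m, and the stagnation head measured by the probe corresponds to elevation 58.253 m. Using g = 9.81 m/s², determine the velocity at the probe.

v ≈ 0.505 m/s

Near the bed, under hydrostatic conditions, the piezometric head (z + ψ) equals the free-surface elevation, 58.24 m.
Velocity head = total − piezometric = 58.253 − 58.24 = 0.013 m.
v = √(2g·h_v) = √(2 × 9.81 × 0.013) = 0.505 m/s.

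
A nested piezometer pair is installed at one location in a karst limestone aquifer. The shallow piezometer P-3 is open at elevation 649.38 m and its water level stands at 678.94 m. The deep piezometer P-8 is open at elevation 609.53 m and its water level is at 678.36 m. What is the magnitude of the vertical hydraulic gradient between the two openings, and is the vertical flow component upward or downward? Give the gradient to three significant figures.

Total head at P-3: h = 678.94 m (water level in the standpipe).
Total head at P-8: h = 678.36 m.
Δh = h(P-3) − h(P-8) = 678.94 − 678.36 = 0.58 m.
Vertical separation Δz = 649.38 − 609.53 = 39.85 m.
|i_v| = |Δh| / Δz = 0.58 / 39.85 = 0.0146.
Head is higher in the shallow piezometer, so vertical flow is downward (recharge condition).

|i_v| ≈ 0.0146; vertical flow is downward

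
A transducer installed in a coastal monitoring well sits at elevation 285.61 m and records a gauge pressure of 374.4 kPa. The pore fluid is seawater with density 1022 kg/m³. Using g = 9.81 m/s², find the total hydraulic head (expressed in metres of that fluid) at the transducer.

h ≈ 322.95 m

ψ = P/(ρg) = 374.4×1000 / (1022 × 9.81) = 37.34 m.
h = z + ψ = 285.61 + 37.34 = 322.95 m.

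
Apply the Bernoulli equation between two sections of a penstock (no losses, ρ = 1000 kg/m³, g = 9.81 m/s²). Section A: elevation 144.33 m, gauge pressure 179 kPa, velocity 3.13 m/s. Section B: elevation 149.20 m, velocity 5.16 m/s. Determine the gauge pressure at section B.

P₂ ≈ 123 kPa

Pressure head at A: ψ₁ = P₁/(ρg) = 179×1000 / (1000 × 9.81) = 18.25 m.
Velocity heads: v₁²/2g = 3.13²/19.62 = 0.499 m; v₂²/2g = 5.16²/19.62 = 1.357 m.
Total head H = z₁ + ψ₁ + v₁²/2g = 144.33 + 18.25 + 0.499 = 163.08 m.
ψ₂ = H − z₂ − v₂²/2g = 163.08 − 149.20 − 1.357 = 12.52 m.
P₂ = ρgψ₂ = 1000 × 9.81 × 12.52 ≈ 123 kPa.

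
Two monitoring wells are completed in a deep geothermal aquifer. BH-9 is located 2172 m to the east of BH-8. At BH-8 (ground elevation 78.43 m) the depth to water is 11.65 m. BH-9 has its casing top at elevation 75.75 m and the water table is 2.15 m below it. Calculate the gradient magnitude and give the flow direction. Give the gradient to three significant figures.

i ≈ 0.00314; groundwater flows toward the west

Total head at BH-8: h = 78.43 − 11.65 = 66.78 m.
Total head at BH-9: h = 75.75 − 2.15 = 73.60 m.
Head difference: h(BH-8) − h(BH-9) = 66.78 − 73.60 = -6.82 m.
Hydraulic gradient: i = |Δh| / L = 6.82 / 2172 = 0.00314.
Flow is from higher to lower head: from BH-9 toward BH-8, i.e. toward the west.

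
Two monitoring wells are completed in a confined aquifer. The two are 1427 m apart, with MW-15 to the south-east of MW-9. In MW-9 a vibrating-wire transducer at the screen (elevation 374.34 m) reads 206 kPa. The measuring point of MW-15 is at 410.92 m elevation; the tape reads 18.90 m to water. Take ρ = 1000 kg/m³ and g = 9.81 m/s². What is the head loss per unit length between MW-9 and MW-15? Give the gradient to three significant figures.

i ≈ 0.00233 m/m

Pressure head at MW-9: ψ = P/(ρg) = 206×1000 / (1000 × 9.81) = 21.00 m.
Total head at MW-9: h = z + ψ = 374.34 + 21.00 = 395.34 m.
Total head at MW-15: h = 410.92 − 18.90 = 392.02 m.
Head difference: h(MW-9) − h(MW-15) = 395.34 − 392.02 = 3.32 m.
Hydraulic gradient: i = |Δh| / L = 3.32 / 1427 = 0.00233.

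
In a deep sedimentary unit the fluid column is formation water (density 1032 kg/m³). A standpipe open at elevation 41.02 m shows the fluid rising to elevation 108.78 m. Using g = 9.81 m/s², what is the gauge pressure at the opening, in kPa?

Pressure head ψ = h − z = 108.78 − 41.02 = 67.76 m.
P = ρgψ = 1032 × 9.81 × 67.76 = 685997 Pa ≈ 686 kPa.

P ≈ 686 kPa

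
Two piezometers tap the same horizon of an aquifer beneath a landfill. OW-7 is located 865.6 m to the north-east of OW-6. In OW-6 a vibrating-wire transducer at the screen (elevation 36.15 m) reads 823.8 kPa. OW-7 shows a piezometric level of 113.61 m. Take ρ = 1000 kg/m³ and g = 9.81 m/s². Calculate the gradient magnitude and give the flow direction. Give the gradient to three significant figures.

Pressure head at OW-6: ψ = P/(ρg) = 823.8×1000 / (1000 × 9.81) = 83.98 m.
Total head at OW-6: h = z + ψ = 36.15 + 83.98 = 120.13 m.
Total head at OW-7: h = 113.61 m (water level in the piezometer is the total head).
Head difference: h(OW-6) − h(OW-7) = 120.13 − 113.61 = 6.52 m.
Hydraulic gradient: i = |Δh| / L = 6.52 / 865.6 = 0.00753.
Flow is from higher to lower head: from OW-6 toward OW-7, i.e. toward the north-east.

i ≈ 0.00753; groundwater flows toward the north-east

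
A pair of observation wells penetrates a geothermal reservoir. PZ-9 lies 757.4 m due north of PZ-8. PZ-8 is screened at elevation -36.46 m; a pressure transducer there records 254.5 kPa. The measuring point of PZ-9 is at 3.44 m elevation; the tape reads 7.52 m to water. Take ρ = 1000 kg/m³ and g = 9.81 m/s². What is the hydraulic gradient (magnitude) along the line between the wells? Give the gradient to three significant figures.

i ≈ 0.00850

Pressure head at PZ-8: ψ = P/(ρg) = 254.5×1000 / (1000 × 9.81) = 25.94 m.
Total head at PZ-8: h = z + ψ = -36.46 + 25.94 = -10.52 m.
Total head at PZ-9: h = 3.44 − 7.52 = -4.08 m.
Head difference: h(PZ-8) − h(PZ-9) = -10.52 − (-4.08) = -6.44 m.
Hydraulic gradient: i = |Δh| / L = 6.44 / 757.4 = 0.00850.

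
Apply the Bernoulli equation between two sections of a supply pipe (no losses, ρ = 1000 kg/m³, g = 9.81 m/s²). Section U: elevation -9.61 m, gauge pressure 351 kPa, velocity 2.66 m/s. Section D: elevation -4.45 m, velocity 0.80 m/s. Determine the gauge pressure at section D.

Pressure head at U: ψ₁ = P₁/(ρg) = 351×1000 / (1000 × 9.81) = 35.78 m.
Velocity heads: v₁²/2g = 2.66²/19.62 = 0.361 m; v₂²/2g = 0.80²/19.62 = 0.033 m.
Total head H = z₁ + ψ₁ + v₁²/2g = -9.61 + 35.78 + 0.361 = 26.53 m.
ψ₂ = H − z₂ − v₂²/2g = 26.53 − (-4.45) − 0.033 = 30.95 m.
P₂ = ρgψ₂ = 1000 × 9.81 × 30.95 ≈ 304 kPa.

P₂ ≈ 304 kPa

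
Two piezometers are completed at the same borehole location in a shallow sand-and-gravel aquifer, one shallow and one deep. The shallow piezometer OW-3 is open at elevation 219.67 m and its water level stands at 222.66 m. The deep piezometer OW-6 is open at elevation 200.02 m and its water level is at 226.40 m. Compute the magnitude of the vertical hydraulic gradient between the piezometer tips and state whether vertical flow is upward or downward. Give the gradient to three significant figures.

|i_v| ≈ 0.190; vertical flow is upward

Total head at OW-3: h = 222.66 m (water level in the standpipe).
Total head at OW-6: h = 226.40 m.
Δh = h(OW-3) − h(OW-6) = 222.66 − 226.40 = -3.74 m.
Vertical separation Δz = 219.67 − 200.02 = 19.65 m.
|i_v| = |Δh| / Δz = 3.74 / 19.65 = 0.190.
Head is higher in the deep piezometer, so vertical flow is upward (discharge condition).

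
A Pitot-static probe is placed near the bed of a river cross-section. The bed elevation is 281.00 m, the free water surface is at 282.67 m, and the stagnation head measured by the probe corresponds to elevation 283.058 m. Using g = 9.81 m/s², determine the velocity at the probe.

v ≈ 2.76 m/s

Near the bed, under hydrostatic conditions, the piezometric head (z + ψ) equals the free-surface elevation, 282.67 m.
Velocity head = total − piezometric = 283.058 − 282.67 = 0.388 m.
v = √(2g·h_v) = √(2 × 9.81 × 0.388) = 2.76 m/s.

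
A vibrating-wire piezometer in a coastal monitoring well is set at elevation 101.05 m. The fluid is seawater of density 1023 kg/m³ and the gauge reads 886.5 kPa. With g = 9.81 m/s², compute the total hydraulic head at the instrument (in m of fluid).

ψ = P/(ρg) = 886.5×1000 / (1023 × 9.81) = 88.34 m.
h = z + ψ = 101.05 + 88.34 = 189.39 m.

h ≈ 189.39 m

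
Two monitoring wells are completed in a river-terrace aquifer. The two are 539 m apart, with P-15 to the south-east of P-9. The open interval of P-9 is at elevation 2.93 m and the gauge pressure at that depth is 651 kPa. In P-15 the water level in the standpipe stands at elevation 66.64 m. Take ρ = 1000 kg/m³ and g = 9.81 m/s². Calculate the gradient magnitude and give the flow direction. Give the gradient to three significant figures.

i ≈ 0.00492; groundwater flows toward the south-east

Pressure head at P-9: ψ = P/(ρg) = 651×1000 / (1000 × 9.81) = 66.36 m.
Total head at P-9: h = z + ψ = 2.93 + 66.36 = 69.29 m.
Total head at P-15: h = 66.64 m (water level in the piezometer is the total head).
Head difference: h(P-9) − h(P-15) = 69.29 − 66.64 = 2.65 m.
Hydraulic gradient: i = |Δh| / L = 2.65 / 539 = 0.00492.
Flow is from higher to lower head: from P-9 toward P-15, i.e. toward the south-east.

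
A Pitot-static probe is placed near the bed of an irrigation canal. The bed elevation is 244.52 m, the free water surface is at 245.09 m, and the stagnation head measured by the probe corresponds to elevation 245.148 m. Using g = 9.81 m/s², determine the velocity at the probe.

v ≈ 1.07 m/s

Near the bed, under hydrostatic conditions, the piezometric head (z + ψ) equals the free-surface elevation, 245.09 m.
Velocity head = total − piezometric = 245.148 − 245.09 = 0.058 m.
v = √(2g·h_v) = √(2 × 9.81 × 0.058) = 1.07 m/s.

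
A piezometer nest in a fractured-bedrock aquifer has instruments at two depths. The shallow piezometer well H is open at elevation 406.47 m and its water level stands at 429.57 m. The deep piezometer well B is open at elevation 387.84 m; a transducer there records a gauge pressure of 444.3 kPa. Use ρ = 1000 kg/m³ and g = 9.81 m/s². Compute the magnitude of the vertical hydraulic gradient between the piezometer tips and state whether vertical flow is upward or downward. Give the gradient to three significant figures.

|i_v| ≈ 0.191; vertical flow is upward

Total head at well H: h = 429.57 m (water level in the standpipe).
Pressure head at well B: ψ = P/(ρg) = 444.3×1000 / (1000 × 9.81) = 45.29 m.
Total head at well B: h = z + ψ = 387.84 + 45.29 = 433.13 m.
Δh = h(well H) − h(well B) = 429.57 − 433.13 = -3.56 m.
Vertical separation Δz = 406.47 − 387.84 = 18.63 m.
|i_v| = |Δh| / Δz = 3.56 / 18.63 = 0.191.
Head is higher in the deep piezometer, so vertical flow is upward (discharge condition).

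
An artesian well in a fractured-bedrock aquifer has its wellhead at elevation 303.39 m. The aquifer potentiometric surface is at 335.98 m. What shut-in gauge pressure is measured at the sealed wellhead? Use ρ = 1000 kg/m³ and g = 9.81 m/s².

P ≈ 320 kPa

Head above the cap: Δh = 335.98 − 303.39 = 32.59 m.
P = ρgΔh = 1000 × 9.81 × 32.59 = 319708 Pa ≈ 320 kPa.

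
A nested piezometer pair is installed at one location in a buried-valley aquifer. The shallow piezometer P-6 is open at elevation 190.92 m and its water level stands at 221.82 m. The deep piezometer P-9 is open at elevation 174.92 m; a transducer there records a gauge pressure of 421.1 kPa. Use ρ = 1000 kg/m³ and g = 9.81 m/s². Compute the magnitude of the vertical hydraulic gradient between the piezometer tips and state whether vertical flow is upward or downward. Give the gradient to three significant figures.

Total head at P-6: h = 221.82 m (water level in the standpipe).
Pressure head at P-9: ψ = P/(ρg) = 421.1×1000 / (1000 × 9.81) = 42.93 m.
Total head at P-9: h = z + ψ = 174.92 + 42.93 = 217.85 m.
Δh = h(P-6) − h(P-9) = 221.82 − 217.85 = 3.97 m.
Vertical separation Δz = 190.92 − 174.92 = 16.00 m.
|i_v| = |Δh| / Δz = 3.97 / 16.00 = 0.248.
Head is higher in the shallow piezometer, so vertical flow is downward (recharge condition).

|i_v| ≈ 0.248; vertical flow is downward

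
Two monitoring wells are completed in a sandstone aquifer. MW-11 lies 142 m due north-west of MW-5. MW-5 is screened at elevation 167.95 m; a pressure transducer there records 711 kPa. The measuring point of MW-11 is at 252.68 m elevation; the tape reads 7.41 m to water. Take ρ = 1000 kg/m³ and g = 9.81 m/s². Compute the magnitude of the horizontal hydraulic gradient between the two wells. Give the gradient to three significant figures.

Pressure head at MW-5: ψ = P/(ρg) = 711×1000 / (1000 × 9.81) = 72.48 m.
Total head at MW-5: h = z + ψ = 167.95 + 72.48 = 240.43 m.
Total head at MW-11: h = 252.68 − 7.41 = 245.27 m.
Head difference: h(MW-5) − h(MW-11) = 240.43 − 245.27 = -4.84 m.
Hydraulic gradient: i = |Δh| / L = 4.84 / 142 = 0.0341.

i ≈ 0.0341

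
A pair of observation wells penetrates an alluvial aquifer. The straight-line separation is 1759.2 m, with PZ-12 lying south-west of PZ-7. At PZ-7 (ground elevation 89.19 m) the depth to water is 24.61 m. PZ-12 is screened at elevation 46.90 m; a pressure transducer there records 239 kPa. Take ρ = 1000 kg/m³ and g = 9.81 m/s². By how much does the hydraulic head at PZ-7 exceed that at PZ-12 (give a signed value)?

Δh ≈ -6.68 m

Total head at PZ-7: h = 89.19 − 24.61 = 64.58 m.
Pressure head at PZ-12: ψ = P/(ρg) = 239×1000 / (1000 × 9.81) = 24.36 m.
Total head at PZ-12: h = z + ψ = 46.90 + 24.36 = 71.26 m.
Head difference: h(PZ-7) − h(PZ-12) = 64.58 − 71.26 = -6.68 m.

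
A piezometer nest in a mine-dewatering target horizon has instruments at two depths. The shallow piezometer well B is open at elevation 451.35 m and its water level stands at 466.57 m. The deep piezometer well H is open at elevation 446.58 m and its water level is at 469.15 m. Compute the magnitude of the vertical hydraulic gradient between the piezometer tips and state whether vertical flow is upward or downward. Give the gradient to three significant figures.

|i_v| ≈ 0.541; vertical flow is upward

Total head at well B: h = 466.57 m (water level in the standpipe).
Total head at well H: h = 469.15 m.
Δh = h(well B) − h(well H) = 466.57 − 469.15 = -2.58 m.
Vertical separation Δz = 451.35 − 446.58 = 4.77 m.
|i_v| = |Δh| / Δz = 2.58 / 4.77 = 0.541.
Head is higher in the deep piezometer, so vertical flow is upward (discharge condition).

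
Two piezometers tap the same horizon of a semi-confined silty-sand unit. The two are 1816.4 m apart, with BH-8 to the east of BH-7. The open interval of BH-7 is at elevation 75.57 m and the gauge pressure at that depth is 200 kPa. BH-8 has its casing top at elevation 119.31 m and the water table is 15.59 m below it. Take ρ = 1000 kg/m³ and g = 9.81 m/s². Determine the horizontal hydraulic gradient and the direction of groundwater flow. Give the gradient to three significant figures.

i ≈ 0.00427; groundwater flows toward the west

Pressure head at BH-7: ψ = P/(ρg) = 200×1000 / (1000 × 9.81) = 20.39 m.
Total head at BH-7: h = z + ψ = 75.57 + 20.39 = 95.96 m.
Total head at BH-8: h = 119.31 − 15.59 = 103.72 m.
Head difference: h(BH-7) − h(BH-8) = 95.96 − 103.72 = -7.76 m.
Hydraulic gradient: i = |Δh| / L = 7.76 / 1816.4 = 0.00427.
Flow is from higher to lower head: from BH-8 toward BH-7, i.e. toward the west.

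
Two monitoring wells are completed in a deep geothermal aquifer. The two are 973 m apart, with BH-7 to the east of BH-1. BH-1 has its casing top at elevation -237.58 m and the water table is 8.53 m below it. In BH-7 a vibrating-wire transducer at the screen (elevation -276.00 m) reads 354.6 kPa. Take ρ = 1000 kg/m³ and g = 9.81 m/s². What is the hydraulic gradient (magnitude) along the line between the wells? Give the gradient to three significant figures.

Total head at BH-1: h = -237.58 − 8.53 = -246.11 m.
Pressure head at BH-7: ψ = P/(ρg) = 354.6×1000 / (1000 × 9.81) = 36.15 m.
Total head at BH-7: h = z + ψ = -276.00 + 36.15 = -239.85 m.
Head difference: h(BH-1) − h(BH-7) = -246.11 − (-239.85) = -6.26 m.
Hydraulic gradient: i = |Δh| / L = 6.26 / 973 = 0.00643.

i ≈ 0.00643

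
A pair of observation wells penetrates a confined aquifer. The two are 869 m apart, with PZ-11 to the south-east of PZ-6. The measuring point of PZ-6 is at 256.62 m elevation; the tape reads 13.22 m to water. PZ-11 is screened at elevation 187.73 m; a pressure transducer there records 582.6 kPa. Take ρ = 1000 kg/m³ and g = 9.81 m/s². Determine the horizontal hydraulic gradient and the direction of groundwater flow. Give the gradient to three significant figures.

Total head at PZ-6: h = 256.62 − 13.22 = 243.40 m.
Pressure head at PZ-11: ψ = P/(ρg) = 582.6×1000 / (1000 × 9.81) = 59.39 m.
Total head at PZ-11: h = z + ψ = 187.73 + 59.39 = 247.12 m.
Head difference: h(PZ-6) − h(PZ-11) = 243.40 − 247.12 = -3.72 m.
Hydraulic gradient: i = |Δh| / L = 3.72 / 869 = 0.00428.
Flow is from higher to lower head: from PZ-11 toward PZ-6, i.e. toward the north-west.

i ≈ 0.00428; groundwater flows toward the north-west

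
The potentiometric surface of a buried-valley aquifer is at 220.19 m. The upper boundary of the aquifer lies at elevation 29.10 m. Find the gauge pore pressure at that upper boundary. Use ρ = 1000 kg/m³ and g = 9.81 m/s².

Pressure head at the aquifer top: ψ = h − z = 220.19 − 29.10 = 191.09 m.
P = ρgψ = 1000 × 9.81 × 191.09 = 1874593 Pa ≈ 1870 kPa.

P ≈ 1870 kPa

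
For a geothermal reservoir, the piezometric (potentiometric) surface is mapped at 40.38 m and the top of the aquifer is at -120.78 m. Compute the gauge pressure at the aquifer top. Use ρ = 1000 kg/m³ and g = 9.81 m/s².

P ≈ 1580 kPa

Pressure head at the aquifer top: ψ = h − z = 40.38 − (-120.78) = 161.16 m.
P = ρgψ = 1000 × 9.81 × 161.16 = 1580980 Pa ≈ 1580 kPa.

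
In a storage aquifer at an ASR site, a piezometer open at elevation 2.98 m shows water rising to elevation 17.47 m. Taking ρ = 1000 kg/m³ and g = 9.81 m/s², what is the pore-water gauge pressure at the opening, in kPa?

P ≈ 142 kPa

Pressure head ψ = h − z = 17.47 − 2.98 = 14.49 m.
P = ρgψ = 1000 × 9.81 × 14.49 = 142147 Pa ≈ 142 kPa.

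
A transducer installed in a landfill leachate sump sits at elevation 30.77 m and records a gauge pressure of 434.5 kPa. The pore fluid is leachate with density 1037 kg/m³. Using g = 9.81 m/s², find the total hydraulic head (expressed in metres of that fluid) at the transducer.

ψ = P/(ρg) = 434.5×1000 / (1037 × 9.81) = 42.71 m.
h = z + ψ = 30.77 + 42.71 = 73.48 m.

h ≈ 73.48 m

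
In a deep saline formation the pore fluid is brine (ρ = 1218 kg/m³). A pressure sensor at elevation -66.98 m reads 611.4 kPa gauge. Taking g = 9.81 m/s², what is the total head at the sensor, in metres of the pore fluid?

h ≈ -15.81 m

ψ = P/(ρg) = 611.4×1000 / (1218 × 9.81) = 51.17 m.
h = z + ψ = -66.98 + 51.17 = -15.81 m.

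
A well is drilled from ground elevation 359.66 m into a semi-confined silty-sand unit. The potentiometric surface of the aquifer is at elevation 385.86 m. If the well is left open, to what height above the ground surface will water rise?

≈ 26.20 m above ground

Water rises to the potentiometric surface, so the rise above ground = 385.86 − 359.66 = 26.20 m.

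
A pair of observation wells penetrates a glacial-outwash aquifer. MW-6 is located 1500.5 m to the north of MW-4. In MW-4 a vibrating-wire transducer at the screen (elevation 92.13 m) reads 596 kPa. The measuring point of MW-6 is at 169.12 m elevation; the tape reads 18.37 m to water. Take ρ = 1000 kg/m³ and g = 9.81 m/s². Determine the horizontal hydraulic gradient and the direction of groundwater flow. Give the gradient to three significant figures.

Pressure head at MW-4: ψ = P/(ρg) = 596×1000 / (1000 × 9.81) = 60.75 m.
Total head at MW-4: h = z + ψ = 92.13 + 60.75 = 152.88 m.
Total head at MW-6: h = 169.12 − 18.37 = 150.75 m.
Head difference: h(MW-4) − h(MW-6) = 152.88 − 150.75 = 2.13 m.
Hydraulic gradient: i = |Δh| / L = 2.13 / 1500.5 = 0.00142.
Flow is from higher to lower head: from MW-4 toward MW-6, i.e. toward the north.

i ≈ 0.00142; groundwater flows toward the north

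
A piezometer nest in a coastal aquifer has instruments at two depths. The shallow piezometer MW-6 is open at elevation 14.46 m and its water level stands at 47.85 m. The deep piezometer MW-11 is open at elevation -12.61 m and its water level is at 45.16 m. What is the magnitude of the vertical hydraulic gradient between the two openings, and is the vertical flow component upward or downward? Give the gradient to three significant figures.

Total head at MW-6: h = 47.85 m (water level in the standpipe).
Total head at MW-11: h = 45.16 m.
Δh = h(MW-6) − h(MW-11) = 47.85 − 45.16 = 2.69 m.
Vertical separation Δz = 14.46 − (-12.61) = 27.07 m.
|i_v| = |Δh| / Δz = 2.69 / 27.07 = 0.0994.
Head is higher in the shallow piezometer, so vertical flow is downward (recharge condition).

|i_v| ≈ 0.0994; vertical flow is downward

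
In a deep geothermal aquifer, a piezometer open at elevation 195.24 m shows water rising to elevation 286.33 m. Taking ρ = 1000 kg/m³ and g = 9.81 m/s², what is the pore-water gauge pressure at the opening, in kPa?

Pressure head ψ = h − z = 286.33 − 195.24 = 91.09 m.
P = ρgψ = 1000 × 9.81 × 91.09 = 893593 Pa ≈ 894 kPa.

P ≈ 894 kPa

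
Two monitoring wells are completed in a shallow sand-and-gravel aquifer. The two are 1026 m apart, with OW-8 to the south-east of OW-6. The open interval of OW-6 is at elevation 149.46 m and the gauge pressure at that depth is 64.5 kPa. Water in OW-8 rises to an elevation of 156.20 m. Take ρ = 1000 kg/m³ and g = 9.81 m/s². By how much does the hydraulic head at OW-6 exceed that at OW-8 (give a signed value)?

Pressure head at OW-6: ψ = P/(ρg) = 64.5×1000 / (1000 × 9.81) = 6.57 m.
Total head at OW-6: h = z + ψ = 149.46 + 6.57 = 156.03 m.
Total head at OW-8: h = 156.20 m (water level in the piezometer is the total head).
Head difference: h(OW-6) − h(OW-8) = 156.03 − 156.20 = -0.17 m.

Δh ≈ -0.17 m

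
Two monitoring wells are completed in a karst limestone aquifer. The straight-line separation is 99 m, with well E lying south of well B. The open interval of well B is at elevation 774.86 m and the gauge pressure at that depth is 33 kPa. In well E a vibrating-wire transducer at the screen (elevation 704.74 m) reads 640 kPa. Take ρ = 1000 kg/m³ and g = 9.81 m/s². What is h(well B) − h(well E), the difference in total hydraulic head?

Pressure head at well B: ψ = P/(ρg) = 33×1000 / (1000 × 9.81) = 3.36 m.
Total head at well B: h = z + ψ = 774.86 + 3.36 = 778.22 m.
Pressure head at well E: ψ = P/(ρg) = 640×1000 / (1000 × 9.81) = 65.24 m.
Total head at well E: h = z + ψ = 704.74 + 65.24 = 769.98 m.
Head difference: h(well B) − h(well E) = 778.22 − 769.98 = 8.24 m.

Δh ≈ 8.24 m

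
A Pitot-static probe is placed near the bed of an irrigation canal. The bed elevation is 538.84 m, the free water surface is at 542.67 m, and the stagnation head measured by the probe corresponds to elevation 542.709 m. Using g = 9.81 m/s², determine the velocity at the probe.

Near the bed, under hydrostatic conditions, the piezometric head (z + ψ) equals the free-surface elevation, 542.67 m.
Velocity head = total − piezometric = 542.709 − 542.67 = 0.039 m.
v = √(2g·h_v) = √(2 × 9.81 × 0.039) = 0.875 m/s.

v ≈ 0.875 m/s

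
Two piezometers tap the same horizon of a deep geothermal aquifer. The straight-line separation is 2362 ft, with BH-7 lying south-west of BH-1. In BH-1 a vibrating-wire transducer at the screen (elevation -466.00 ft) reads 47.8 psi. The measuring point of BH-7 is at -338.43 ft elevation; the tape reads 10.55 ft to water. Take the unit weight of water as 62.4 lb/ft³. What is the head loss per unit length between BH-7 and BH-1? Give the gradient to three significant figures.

i ≈ 0.00284 ft/ft

Pressure head at BH-1: ψ = 144·P/γ = 144 × 47.8 / 62.4 = 110.31 ft.
Total head at BH-1: h = z + ψ = -466.00 + 110.31 = -355.69 ft.
Total head at BH-7: h = -338.43 − 10.55 = -348.98 ft.
Head difference: h(BH-1) − h(BH-7) = -355.69 − (-348.98) = -6.71 ft.
Hydraulic gradient: i = |Δh| / L = 6.71 / 2362 = 0.00284.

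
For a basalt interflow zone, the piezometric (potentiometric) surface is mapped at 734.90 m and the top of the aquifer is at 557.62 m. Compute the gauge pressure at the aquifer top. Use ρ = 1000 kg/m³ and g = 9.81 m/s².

P ≈ 1740 kPa

Pressure head at the aquifer top: ψ = h − z = 734.90 − 557.62 = 177.28 m.
P = ρgψ = 1000 × 9.81 × 177.28 = 1739117 Pa ≈ 1740 kPa.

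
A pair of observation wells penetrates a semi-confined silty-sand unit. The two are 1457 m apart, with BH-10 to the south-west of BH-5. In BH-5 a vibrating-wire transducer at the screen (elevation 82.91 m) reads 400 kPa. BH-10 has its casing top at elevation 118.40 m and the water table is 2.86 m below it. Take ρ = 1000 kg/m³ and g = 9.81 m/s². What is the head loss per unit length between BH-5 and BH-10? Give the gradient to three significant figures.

Pressure head at BH-5: ψ = P/(ρg) = 400×1000 / (1000 × 9.81) = 40.77 m.
Total head at BH-5: h = z + ψ = 82.91 + 40.77 = 123.68 m.
Total head at BH-10: h = 118.40 − 2.86 = 115.54 m.
Head difference: h(BH-5) − h(BH-10) = 123.68 − 115.54 = 8.14 m.
Hydraulic gradient: i = |Δh| / L = 8.14 / 1457 = 0.00559.

i ≈ 0.00559 m/m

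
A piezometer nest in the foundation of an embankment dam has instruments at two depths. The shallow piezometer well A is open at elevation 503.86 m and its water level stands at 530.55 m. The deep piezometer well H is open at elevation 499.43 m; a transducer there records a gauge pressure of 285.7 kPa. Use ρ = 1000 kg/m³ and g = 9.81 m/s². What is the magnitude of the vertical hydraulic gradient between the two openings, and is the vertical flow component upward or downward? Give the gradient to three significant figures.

Total head at well A: h = 530.55 m (water level in the standpipe).
Pressure head at well H: ψ = P/(ρg) = 285.7×1000 / (1000 × 9.81) = 29.12 m.
Total head at well H: h = z + ψ = 499.43 + 29.12 = 528.55 m.
Δh = h(well A) − h(well H) = 530.55 − 528.55 = 2.00 m.
Vertical separation Δz = 503.86 − 499.43 = 4.43 m.
|i_v| = |Δh| / Δz = 2.00 / 4.43 = 0.451.
Head is higher in the shallow piezometer, so vertical flow is downward (recharge condition).

|i_v| ≈ 0.451; vertical flow is downward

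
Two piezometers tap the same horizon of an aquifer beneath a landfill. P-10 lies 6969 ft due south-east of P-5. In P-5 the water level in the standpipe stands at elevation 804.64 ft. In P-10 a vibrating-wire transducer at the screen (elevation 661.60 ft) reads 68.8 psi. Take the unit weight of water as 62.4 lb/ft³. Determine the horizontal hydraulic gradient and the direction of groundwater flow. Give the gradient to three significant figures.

Total head at P-5: h = 804.64 ft (water level in the piezometer is the total head).
Pressure head at P-10: ψ = 144·P/γ = 144 × 68.8 / 62.4 = 158.77 ft.
Total head at P-10: h = z + ψ = 661.60 + 158.77 = 820.37 ft.
Head difference: h(P-5) − h(P-10) = 804.64 − 820.37 = -15.73 ft.
Hydraulic gradient: i = |Δh| / L = 15.73 / 6969 = 0.00226.
Flow is from higher to lower head: from P-10 toward P-5, i.e. toward the north-west.

i ≈ 0.00226; groundwater flows toward the north-west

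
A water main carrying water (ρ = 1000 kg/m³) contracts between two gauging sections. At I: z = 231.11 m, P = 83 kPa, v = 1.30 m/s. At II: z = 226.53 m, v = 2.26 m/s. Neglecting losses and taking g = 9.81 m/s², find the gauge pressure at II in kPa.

Pressure head at I: ψ₁ = P₁/(ρg) = 83×1000 / (1000 × 9.81) = 8.46 m.
Velocity heads: v₁²/2g = 1.30²/19.62 = 0.086 m; v₂²/2g = 2.26²/19.62 = 0.260 m.
Total head H = z₁ + ψ₁ + v₁²/2g = 231.11 + 8.46 + 0.086 = 239.66 m.
ψ₂ = H − z₂ − v₂²/2g = 239.66 − 226.53 − 0.260 = 12.87 m.
P₂ = ρgψ₂ = 1000 × 9.81 × 12.87 ≈ 126 kPa.

P₂ ≈ 126 kPa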